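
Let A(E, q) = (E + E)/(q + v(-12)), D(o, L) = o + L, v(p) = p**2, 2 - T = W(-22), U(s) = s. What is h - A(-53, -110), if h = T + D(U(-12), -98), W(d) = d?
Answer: -1409/17 ≈ -82.882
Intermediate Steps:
T = 24 (T = 2 - 1*(-22) = 2 + 22 = 24)
D(o, L) = L + o
A(E, q) = 2*E/(144 + q) (A(E, q) = (E + E)/(q + (-12)**2) = (2*E)/(q + 144) = (2*E)/(144 + q) = 2*E/(144 + q))
h = -86 (h = 24 + (-98 - 12) = 24 - 110 = -86)
h - A(-53, -110) = -86 - 2*(-53)/(144 - 110) = -86 - 2*(-53)/34 = -86 - 1*(-53/17) = -86 + 53/17 = -1409/17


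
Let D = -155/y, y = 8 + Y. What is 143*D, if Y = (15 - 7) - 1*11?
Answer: -4433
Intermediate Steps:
Y = -3 (Y = 8 - 11 = -3)
y = 5 (y = 8 - 3 = 5)
D = -31 (D = -155/5 = -155*1/5 = -31)
143*D = 143*(-31) = -4433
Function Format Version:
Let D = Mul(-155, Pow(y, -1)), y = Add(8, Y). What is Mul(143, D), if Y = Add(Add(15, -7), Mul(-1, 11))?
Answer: -4433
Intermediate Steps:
Y = -3 (Y = Add(8, -11) = -3)
y = 5 (y = Add(8, -3) = 5)
D = -31 (D = Mul(-155, Pow(5, -1)) = Mul(-155, Rational(1, 5)) = -31)
Mul(143, D) = Mul(143, -31) = -4433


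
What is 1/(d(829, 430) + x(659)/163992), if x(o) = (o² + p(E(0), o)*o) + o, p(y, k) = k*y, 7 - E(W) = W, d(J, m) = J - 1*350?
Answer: 163992/82027075 ≈ 0.0019992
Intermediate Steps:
d(J, m) = -350 + J (d(J, m) = J - 350 = -350 + J)
E(W) = 7 - W
x(o) = o + 8*o² (x(o) = (o² + (o*(7 - 1*0))*o) + o = (o² + (o*(7 + 0))*o) + o = (o² + (o*7)*o) + o = (o² + (7*o)*o) + o = (o² + 7*o²) + o = 8*o² + o = o + 8*o²)
1/(d(829, 430) + x(659)/163992) = 1/((-350 + 829) + (659*(1 + 8*659))/163992) = 1/(479 + (659*(1 + 5272))*(1/163992)) = 1/(479 + (659*5273)*(1/163992)) = 1/(479 + 3474907*(1/163992)) = 1/(479 + 3474907/163992) = 1/(82027075/163992) = 163992/82027075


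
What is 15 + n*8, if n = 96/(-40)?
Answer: -21/5 ≈ -4.2000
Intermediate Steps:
n = -12/5 (n = 96*(-1/40) = -12/5 ≈ -2.4000)
15 + n*8 = 15 - 12/5*8 = 15 - 96/5 = -21/5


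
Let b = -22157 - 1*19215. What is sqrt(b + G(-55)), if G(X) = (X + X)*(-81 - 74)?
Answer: I*sqrt(24322) ≈ 155.96*I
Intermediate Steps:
b = -41372 (b = -22157 - 19215 = -41372)
G(X) = -310*X (G(X) = (2*X)*(-155) = -310*X)
sqrt(b + G(-55)) = sqrt(-41372 - 310*(-55)) = sqrt(-41372 + 17050) = sqrt(-24322) = I*sqrt(24322)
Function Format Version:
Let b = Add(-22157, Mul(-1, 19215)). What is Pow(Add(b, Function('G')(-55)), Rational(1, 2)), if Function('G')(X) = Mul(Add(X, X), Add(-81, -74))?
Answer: Mul(I, Pow(24322, Rational(1, 2))) ≈ Mul(155.96, I)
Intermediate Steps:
b = -41372 (b = Add(-22157, -19215) = -41372)
Function('G')(X) = Mul(-310, X) (Function('G')(X) = Mul(Mul(2, X), -155) = Mul(-310, X))
Pow(Add(b, Function('G')(-55)), Rational(1, 2)) = Pow(Add(-41372, Mul(-310, -55)), Rational(1, 2)) = Pow(Add(-41372, 17050), Rational(1, 2)) = Pow(-24322, Rational(1, 2)) = Mul(I, Pow(24322, Rational(1, 2)))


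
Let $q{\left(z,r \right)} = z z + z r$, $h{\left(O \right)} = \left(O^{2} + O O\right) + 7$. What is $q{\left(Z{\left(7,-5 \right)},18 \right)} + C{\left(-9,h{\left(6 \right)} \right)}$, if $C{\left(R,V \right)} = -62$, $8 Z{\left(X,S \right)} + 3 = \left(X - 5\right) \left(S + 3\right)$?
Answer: $- \frac{4927}{64} \approx -76.984$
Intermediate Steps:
$Z{\left(X,S \right)} = - \frac{3}{8} + \frac{\left(-5 + X\right) \left(3 + S\right)}{8}$ ($Z{\left(X,S \right)} = - \frac{3}{8} + \frac{\left(X - 5\right) \left(S + 3\right)}{8} = - \frac{3}{8} + \frac{\left(-5 + X\right) \left(3 + S\right)}{8}$)
$h{\left(O \right)} = 7 + 2 O^{2}$ ($h{\left(O \right)} = \left(O^{2} + O^{2}\right) + 7 = 2 O^{2} + 7 = 7 + 2 O^{2}$)
$q{\left(z,r \right)} = z^{2} + r z$
$q{\left(Z{\left(7,-5 \right)},18 \right)} + C{\left(-9,h{\left(6 \right)} \right)} = \left(- \frac{9}{4} - - \frac{25}{8} + \frac{3}{8} \cdot 7 + \frac{1}{8} \left(-5\right) 7\right) \left(18 + \left(- \frac{9}{4} - - \frac{25}{8} + \frac{3}{8} \cdot 7 + \frac{1}{8} \left(-5\right) 7\right)\right) - 62 = \left(- \frac{9}{4} + \frac{25}{8} + \frac{21}{8} - \frac{35}{8}\right) \left(18 + \left(- \frac{9}{4} + \frac{25}{8} + \frac{21}{8} - \frac{35}{8}\right)\right) - 62 = - \frac{7 \left(18 - \frac{7}{8}\right)}{8} - 62 = \left(- \frac{7}{8}\right) \frac{137}{8} - 62 = - \frac{959}{64} - 62 = - \frac{4927}{64}$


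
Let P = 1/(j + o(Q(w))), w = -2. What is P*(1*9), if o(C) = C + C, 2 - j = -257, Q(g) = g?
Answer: 3/85 ≈ 0.035294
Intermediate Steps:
j = 259 (j = 2 - 1*(-257) = 2 + 257 = 259)
o(C) = 2*C
P = 1/255 (P = 1/(259 + 2*(-2)) = 1/(259 - 4) = 1/255 ≈ 0.0039216)
P*(1*9) = (1*9)/255 = (1/255)*9 = 3/85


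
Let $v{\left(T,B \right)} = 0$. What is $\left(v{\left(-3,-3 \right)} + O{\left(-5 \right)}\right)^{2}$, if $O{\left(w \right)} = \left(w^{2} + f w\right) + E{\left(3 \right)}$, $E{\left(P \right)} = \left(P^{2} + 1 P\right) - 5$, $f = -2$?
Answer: $1764$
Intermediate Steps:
$E{\left(P \right)} = -5 + P + P^{2}$ ($E{\left(P \right)} = \left(P^{2} + P\right) - 5 = \left(P + P^{2}\right) - 5 = -5 + P + P^{2}$)
$O{\left(w \right)} = 7 + w^{2} - 2 w$ ($O{\left(w \right)} = \left(w^{2} - 2 w\right) + \left(-5 + 3 + 3^{2}\right) = \left(w^{2} - 2 w\right) + \left(-5 + 3 + 9\right) = \left(w^{2} - 2 w\right) + 7 = 7 + w^{2} - 2 w$)
$\left(v{\left(-3,-3 \right)} + O{\left(-5 \right)}\right)^{2} = \left(0 + \left(7 + \left(-5\right)^{2} - -10\right)\right)^{2} = \left(0 + \left(7 + 25 + 10\right)\right)^{2} = \left(0 + 42\right)^{2} = 42^{2} = 1764$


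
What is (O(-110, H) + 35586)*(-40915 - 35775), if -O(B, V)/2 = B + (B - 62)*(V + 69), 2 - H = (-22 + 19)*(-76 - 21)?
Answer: 3057937060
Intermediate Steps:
H = -289 (H = 2 - (-22 + 19)*(-76 - 21) = 2 - (-3)*(-97) = 2 - 1*291 = 2 - 291 = -289)
O(B, V) = -2*B - 2*(-62 + B)*(69 + V) (O(B, V) = -2*(B + (B - 62)*(V + 69)) = -2*(B + (-62 + B)*(69 + V)) = -2*B - 2*(-62 + B)*(69 + V))
(O(-110, H) + 35586)*(-40915 - 35775) = ((8556 - 140*(-110) + 124*(-289) - 2*(-110)*(-289)) + 35586)*(-40915 - 35775) = ((8556 + 15400 - 35836 - 63580) + 35586)*(-76690) = (-75460 + 35586)*(-76690) = -39874*(-76690) = 3057937060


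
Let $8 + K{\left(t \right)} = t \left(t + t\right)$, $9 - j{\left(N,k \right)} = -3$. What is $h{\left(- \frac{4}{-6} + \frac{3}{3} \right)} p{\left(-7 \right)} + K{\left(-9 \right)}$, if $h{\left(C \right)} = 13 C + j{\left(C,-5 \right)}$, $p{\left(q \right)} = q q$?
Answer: $\frac{5411}{3} \approx 1803.7$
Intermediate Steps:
$j{\left(N,k \right)} = 12$ ($j{\left(N,k \right)} = 9 - -3 = 9 + 3 = 12$)
$p{\left(q \right)} = q^{2}$
$K{\left(t \right)} = -8 + 2 t^{2}$ ($K{\left(t \right)} = -8 + t \left(t + t\right) = -8 + t 2 t = -8 + 2 t^{2}$)
$h{\left(C \right)} = 12 + 13 C$ ($h{\left(C \right)} = 13 C + 12 = 12 + 13 C$)
$h{\left(- \frac{4}{-6} + \frac{3}{3} \right)} p{\left(-7 \right)} + K{\left(-9 \right)} = \left(12 + 13 \left(- \frac{4}{-6} + \frac{3}{3}\right)\right) \left(-7\right)^{2} - \left(8 - 2 \left(-9\right)^{2}\right) = \left(12 + 13 \left(\left(-4\right) \left(- \frac{1}{6}\right) + 3 \cdot \frac{1}{3}\right)\right) 49 + \left(-8 + 2 \cdot 81\right) = \left(12 + 13 \left(\frac{2}{3} + 1\right)\right) 49 + \left(-8 + 162\right) = \left(12 + 13 \cdot \frac{5}{3}\right) 49 + 154 = \left(12 + \frac{65}{3}\right) 49 + 154 = \frac{101}{3} \cdot 49 + 154 = \frac{4949}{3} + 154 = \frac{5411}{3}$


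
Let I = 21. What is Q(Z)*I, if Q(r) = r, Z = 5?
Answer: 105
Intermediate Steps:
Q(Z)*I = 5*21 = 105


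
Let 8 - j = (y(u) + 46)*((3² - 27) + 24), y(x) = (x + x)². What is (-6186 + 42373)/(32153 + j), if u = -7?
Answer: 36187/30709 ≈ 1.1784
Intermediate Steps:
y(x) = 4*x² (y(x) = (2*x)² = 4*x²)
j = -1444 (j = 8 - (4*(-7)² + 46)*((3² - 27) + 24) = 8 - (4*49 + 46)*((9 - 27) + 24) = 8 - (196 + 46)*(-18 + 24) = 8 - 242*6 = 8 - 1*1452 = 8 - 1452 = -1444)
(-6186 + 42373)/(32153 + j) = (-6186 + 42373)/(32153 - 1444) = 36187/30709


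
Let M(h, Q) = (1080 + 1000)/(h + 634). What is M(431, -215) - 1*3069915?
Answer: -653891479/213 ≈ -3.0699e+6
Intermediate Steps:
M(h, Q) = 2080/(634 + h)
M(431, -215) - 1*3069915 = 2080/(634 + 431) - 1*3069915 = 2080/1065 - 3069915 = 2080*(1/1065) - 3069915 = 416/213 - 3069915 = -653891479/213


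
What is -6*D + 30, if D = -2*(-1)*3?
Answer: -6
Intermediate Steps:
D = 6 (D = 2*3 = 6)
-6*D + 30 = -6*6 + 30 = -36 + 30 = -6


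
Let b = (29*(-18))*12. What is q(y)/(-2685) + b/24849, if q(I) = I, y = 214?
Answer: -2459614/7413285 ≈ -0.33178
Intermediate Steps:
b = -6264 (b = -522*12 = -6264)
q(y)/(-2685) + b/24849 = 214/(-2685) - 6264/24849 = 214*(-1/2685) - 6264*1/24849 = -214/2685 - 696/2761 = -2459614/7413285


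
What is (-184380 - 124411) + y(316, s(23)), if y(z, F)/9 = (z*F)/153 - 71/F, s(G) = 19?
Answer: -99636280/323 ≈ -3.0847e+5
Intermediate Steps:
y(z, F) = -639/F + F*z/17 (y(z, F) = 9*((z*F)/153 - 71/F) = 9*((F*z)*(1/153) - 71/F) = 9*(F*z/153 - 71/F) = 9*(-71/F + F*z/153) = -639/F + F*z/17)
(-184380 - 124411) + y(316, s(23)) = (-184380 - 124411) + (-639/19 + (1/17)*19*316) = -308791 + (-639*1/19 + 6004/17) = -308791 + (-639/19 + 6004/17) = -308791 + 103213/323 = -99636280/323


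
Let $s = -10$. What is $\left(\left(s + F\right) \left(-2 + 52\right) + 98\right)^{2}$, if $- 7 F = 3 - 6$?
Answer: $\frac{7096896}{49} \approx 1.4483 \cdot 10^{5}$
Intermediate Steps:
$F = \frac{3}{7}$ ($F = - \frac{3 - 6}{7} = \left(- \frac{1}{7}\right) \left(-3\right) = \frac{3}{7} \approx 0.42857$)
$\left(\left(s + F\right) \left(-2 + 52\right) + 98\right)^{2} = \left(\left(-10 + \frac{3}{7}\right) \left(-2 + 52\right) + 98\right)^{2} = \left(\left(- \frac{67}{7}\right) 50 + 98\right)^{2} = \left(- \frac{3350}{7} + 98\right)^{2} = \left(- \frac{2664}{7}\right)^{2} = \frac{7096896}{49}$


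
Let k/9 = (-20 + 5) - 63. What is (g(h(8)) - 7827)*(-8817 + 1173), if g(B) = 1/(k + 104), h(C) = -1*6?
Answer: 1376080818/23 ≈ 5.9830e+7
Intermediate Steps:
k = -702 (k = 9*((-20 + 5) - 63) = 9*(-15 - 63) = 9*(-78) = -702)
h(C) = -6
g(B) = -1/598 (g(B) = 1/(-702 + 104) = 1/(-598) = -1/598)
(g(h(8)) - 7827)*(-8817 + 1173) = (-1/598 - 7827)*(-8817 + 1173) = -4680547/598*(-7644) = 1376080818/23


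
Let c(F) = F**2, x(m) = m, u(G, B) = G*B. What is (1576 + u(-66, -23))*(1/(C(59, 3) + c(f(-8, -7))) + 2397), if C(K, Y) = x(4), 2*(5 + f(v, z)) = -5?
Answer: 1787345014/241 ≈ 7.4164e+6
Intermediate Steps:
f(v, z) = -15/2 (f(v, z) = -5 + (1/2)*(-5) = -5 - 5/2 = -15/2)
u(G, B) = B*G
C(K, Y) = 4
(1576 + u(-66, -23))*(1/(C(59, 3) + c(f(-8, -7))) + 2397) = (1576 - 23*(-66))*(1/(4 + (-15/2)**2) + 2397) = (1576 + 1518)*(1/(4 + 225/4) + 2397) = 3094*(1/(241/4) + 2397) = 3094*(4/241 + 2397) = 3094*(577681/241) = 1787345014/241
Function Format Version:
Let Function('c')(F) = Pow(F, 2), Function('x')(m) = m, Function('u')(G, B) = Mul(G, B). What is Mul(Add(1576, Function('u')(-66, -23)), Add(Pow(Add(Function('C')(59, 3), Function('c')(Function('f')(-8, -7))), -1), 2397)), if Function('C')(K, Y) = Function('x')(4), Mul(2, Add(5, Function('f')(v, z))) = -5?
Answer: Rational(1787345014, 241) ≈ 7.4164e+6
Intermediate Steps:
Function('f')(v, z) = Rational(-15, 2) (Function('f')(v, z) = Add(-5, Mul(Rational(1, 2), -5)) = Add(-5, Rational(-5, 2)) = Rational(-15, 2))
Function('u')(G, B) = Mul(B, G)
Function('C')(K, Y) = 4
Mul(Add(1576, Function('u')(-66, -23)), Add(Pow(Add(Function('C')(59, 3), Function('c')(Function('f')(-8, -7))), -1), 2397)) = Mul(Add(1576, Mul(-23, -66)), Add(Pow(Add(4, Pow(Rational(-15, 2), 2)), -1), 2397)) = Mul(Add(1576, 1518), Add(Pow(Add(4, Rational(225, 4)), -1), 2397)) = Mul(3094, Add(Pow(Rational(241, 4), -1), 2397)) = Mul(3094, Add(Rational(4, 241), 2397)) = Mul(3094, Rational(577681, 241)) = Rational(1787345014, 241)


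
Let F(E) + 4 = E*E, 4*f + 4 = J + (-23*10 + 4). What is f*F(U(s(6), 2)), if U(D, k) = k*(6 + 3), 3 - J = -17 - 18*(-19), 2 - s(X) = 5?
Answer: -44160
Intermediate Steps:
s(X) = -3 (s(X) = 2 - 1*5 = 2 - 5 = -3)
J = -322 (J = 3 - (-17 - 18*(-19)) = 3 - (-17 + 342) = 3 - 1*325 = 3 - 325 = -322)
U(D, k) = 9*k (U(D, k) = k*9 = 9*k)
f = -138 (f = -1 + (-322 + (-23*10 + 4))/4 = -1 + (-322 + (-230 + 4))/4 = -1 + (-322 - 226)/4 = -1 + (¼)*(-548) = -1 - 137 = -138)
F(E) = -4 + E² (F(E) = -4 + E*E = -4 + E²)
f*F(U(s(6), 2)) = -138*(-4 + (9*2)²) = -138*(-4 + 18²) = -138*(-4 + 324) = -138*320 = -44160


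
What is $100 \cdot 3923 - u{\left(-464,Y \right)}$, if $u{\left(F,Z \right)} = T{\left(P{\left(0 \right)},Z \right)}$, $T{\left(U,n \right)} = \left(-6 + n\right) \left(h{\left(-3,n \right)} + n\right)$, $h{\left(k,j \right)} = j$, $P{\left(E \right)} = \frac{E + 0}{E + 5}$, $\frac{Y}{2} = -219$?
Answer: $3356$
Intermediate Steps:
$Y = -438$ ($Y = 2 \left(-219\right) = -438$)
$P{\left(E \right)} = \frac{E}{5 + E}$
$T{\left(U,n \right)} = 2 n \left(-6 + n\right)$ ($T{\left(U,n \right)} = \left(-6 + n\right) \left(n + n\right) = \left(-6 + n\right) 2 n = 2 n \left(-6 + n\right)$)
$u{\left(F,Z \right)} = 2 Z \left(-6 + Z\right)$
$100 \cdot 3923 - u{\left(-464,Y \right)} = 100 \cdot 3923 - 2 \left(-438\right) \left(-6 - 438\right) = 392300 - 2 \left(-438\right) \left(-444\right) = 392300 - 388944 = 3356$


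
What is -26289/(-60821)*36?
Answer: 946404/60821 ≈ 15.560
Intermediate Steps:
-26289/(-60821)*36 = -26289*(-1/60821)*36 = (26289/60821)*36 = 946404/60821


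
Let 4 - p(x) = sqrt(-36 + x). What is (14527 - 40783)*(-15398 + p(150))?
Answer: 404184864 + 26256*sqrt(114) ≈ 4.0447e+8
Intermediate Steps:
p(x) = 4 - sqrt(-36 + x)
(14527 - 40783)*(-15398 + p(150)) = (14527 - 40783)*(-15398 + (4 - sqrt(-36 + 150))) = -26256*(-15398 + (4 - sqrt(114))) = -26256*(-15394 - sqrt(114)) = 404184864 + 26256*sqrt(114)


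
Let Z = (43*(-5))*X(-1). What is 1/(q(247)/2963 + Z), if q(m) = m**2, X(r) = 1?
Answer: -2963/576036 ≈ -0.0051438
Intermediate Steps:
Z = -215 (Z = (43*(-5))*1 = -215*1 = -215)
1/(q(247)/2963 + Z) = 1/(247**2/2963 - 215) = 1/(61009*(1/2963) - 215) = 1/(61009/2963 - 215) = 1/(-576036/2963) = -2963/576036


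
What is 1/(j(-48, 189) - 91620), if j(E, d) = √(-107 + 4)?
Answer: -91620/8394224503 - I*√103/8394224503 ≈ -1.0915e-5 - 1.209e-9*I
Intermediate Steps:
j(E, d) = I*√103 (j(E, d) = √(-103) = I*√103)
1/(j(-48, 189) - 91620) = 1/(I*√103 - 91620) = 1/(-91620 + I*√103)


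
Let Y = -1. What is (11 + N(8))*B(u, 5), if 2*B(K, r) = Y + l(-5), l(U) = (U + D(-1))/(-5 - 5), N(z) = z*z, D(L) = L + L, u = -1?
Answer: -45/4 ≈ -11.250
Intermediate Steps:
D(L) = 2*L
N(z) = z²
l(U) = ⅕ - U/10 (l(U) = (U + 2*(-1))/(-5 - 5) = (U - 2)/(-10) = (-2 + U)*(-⅒) = ⅕ - U/10)
B(K, r) = -3/20 (B(K, r) = (-1 + (⅕ - ⅒*(-5)))/2 = (-1 + (⅕ + ½))/2 = (-1 + 7/10)/2 = (½)*(-3/10) = -3/20)
(11 + N(8))*B(u, 5) = (11 + 8²)*(-3/20) = (11 + 64)*(-3/20) = 75*(-3/20) = -45/4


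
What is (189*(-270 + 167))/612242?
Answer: -19467/612242 ≈ -0.031796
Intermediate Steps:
(189*(-270 + 167))/612242 = (189*(-103))*(1/612242) = -19467*1/612242 = -19467/612242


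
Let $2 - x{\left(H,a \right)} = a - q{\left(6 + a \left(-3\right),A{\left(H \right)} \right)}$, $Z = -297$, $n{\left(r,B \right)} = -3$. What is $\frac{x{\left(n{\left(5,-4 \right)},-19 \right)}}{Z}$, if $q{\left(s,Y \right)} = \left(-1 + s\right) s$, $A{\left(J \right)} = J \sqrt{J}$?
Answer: $- \frac{119}{9} \approx -13.222$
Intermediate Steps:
$A{\left(J \right)} = J^{\frac{3}{2}}$
$q{\left(s,Y \right)} = s \left(-1 + s\right)$
$x{\left(H,a \right)} = 2 - a + \left(5 - 3 a\right) \left(6 - 3 a\right)$ ($x{\left(H,a \right)} = 2 - \left(a - \left(6 + a \left(-3\right)\right) \left(-1 + \left(6 + a \left(-3\right)\right)\right)\right) = 2 - \left(a - \left(6 - 3 a\right) \left(-1 - \left(-6 + 3 a\right)\right)\right) = 2 - \left(a - \left(6 - 3 a\right) \left(5 - 3 a\right)\right) = 2 - \left(a - \left(5 - 3 a\right) \left(6 - 3 a\right)\right) = 2 - a + \left(5 - 3 a\right) \left(6 - 3 a\right)$)
$\frac{x{\left(n{\left(5,-4 \right)},-19 \right)}}{Z} = \frac{32 - -646 + 9 \left(-19\right)^{2}}{-297} = \left(32 + 646 + 9 \cdot 361\right) \left(- \frac{1}{297}\right) = \left(32 + 646 + 3249\right) \left(- \frac{1}{297}\right) = 3927 \left(- \frac{1}{297}\right) = - \frac{119}{9}$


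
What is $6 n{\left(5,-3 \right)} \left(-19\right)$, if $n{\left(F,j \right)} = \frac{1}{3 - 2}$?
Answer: $-114$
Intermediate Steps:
$n{\left(F,j \right)} = 1$ ($n{\left(F,j \right)} = 1^{-1} = 1$)
$6 n{\left(5,-3 \right)} \left(-19\right) = 6 \cdot 1 \left(-19\right) = 6 \left(-19\right) = -114$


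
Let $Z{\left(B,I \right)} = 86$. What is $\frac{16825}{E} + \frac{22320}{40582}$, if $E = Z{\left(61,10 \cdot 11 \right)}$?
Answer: $\frac{342355835}{1745026} \approx 196.19$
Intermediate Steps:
$E = 86$
$\frac{16825}{E} + \frac{22320}{40582} = \frac{16825}{86} + \frac{22320}{40582} = 16825 \cdot \frac{1}{86} + 22320 \cdot \frac{1}{40582} = \frac{16825}{86} + \frac{11160}{20291} = \frac{342355835}{1745026}$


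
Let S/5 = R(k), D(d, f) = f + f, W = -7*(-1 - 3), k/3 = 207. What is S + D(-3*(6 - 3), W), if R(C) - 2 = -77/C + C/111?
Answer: 2144972/22977 ≈ 93.353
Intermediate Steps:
k = 621 (k = 3*207 = 621)
W = 28 (W = -7*(-4) = 28)
R(C) = 2 - 77/C + C/111 (R(C) = 2 + (-77/C + C/111) = 2 - 77/C + C/111)
D(d, f) = 2*f
S = 858260/22977 (S = 5*(2 - 77/621 + (1/111)*621) = 5*(2 - 77*1/621 + 207/37) = 5*(2 - 77/621 + 207/37) = 5*(171652/22977) = 858260/22977 ≈ 37.353)
S + D(-3*(6 - 3), W) = 858260/22977 + 2*28 = 858260/22977 + 56 = 2144972/22977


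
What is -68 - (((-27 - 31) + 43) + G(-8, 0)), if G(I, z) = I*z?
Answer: -53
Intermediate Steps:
-68 - (((-27 - 31) + 43) + G(-8, 0)) = -68 - (((-27 - 31) + 43) - 8*0) = -68 - ((-58 + 43) + 0) = -68 - (-15 + 0) = -68 - 1*(-15) = -68 + 15 = -53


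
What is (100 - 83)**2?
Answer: 289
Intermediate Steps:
(100 - 83)**2 = 17**2 = 289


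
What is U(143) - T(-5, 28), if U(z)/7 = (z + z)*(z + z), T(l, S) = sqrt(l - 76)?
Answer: 572572 - 9*I ≈ 5.7257e+5 - 9.0*I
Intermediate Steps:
T(l, S) = sqrt(-76 + l)
U(z) = 28*z**2 (U(z) = 7*((z + z)*(z + z)) = 7*((2*z)*(2*z)) = 7*(4*z**2) = 28*z**2)
U(143) - T(-5, 28) = 28*143**2 - sqrt(-76 - 5) = 28*20449 - sqrt(-81) = 572572 - 9*I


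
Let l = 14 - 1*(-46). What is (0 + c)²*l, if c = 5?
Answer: 1500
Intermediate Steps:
l = 60 (l = 14 + 46 = 60)
(0 + c)²*l = (0 + 5)²*60 = 5²*60 = 25*60 = 1500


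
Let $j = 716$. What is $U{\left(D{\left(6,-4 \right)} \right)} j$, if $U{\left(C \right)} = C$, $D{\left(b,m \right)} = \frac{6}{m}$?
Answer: $-1074$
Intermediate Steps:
$U{\left(D{\left(6,-4 \right)} \right)} j = \frac{6}{-4} \cdot 716 = 6 \left(- \frac{1}{4}\right) 716 = \left(- \frac{3}{2}\right) 716 = -1074$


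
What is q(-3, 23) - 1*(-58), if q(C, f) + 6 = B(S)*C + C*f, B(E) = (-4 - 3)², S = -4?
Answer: -164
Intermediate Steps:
B(E) = 49 (B(E) = (-7)² = 49)
q(C, f) = -6 + 49*C + C*f (q(C, f) = -6 + (49*C + C*f) = -6 + 49*C + C*f)
q(-3, 23) - 1*(-58) = (-6 + 49*(-3) - 3*23) - 1*(-58) = (-6 - 147 - 69) + 58 = -222 + 58 = -164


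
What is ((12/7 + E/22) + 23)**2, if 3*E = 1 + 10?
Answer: 1092025/1764 ≈ 619.06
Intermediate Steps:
E = 11/3 (E = (1 + 10)/3 = (1/3)*11 = 11/3 ≈ 3.6667)
((12/7 + E/22) + 23)**2 = ((12/7 + (11/3)/22) + 23)**2 = ((12*(1/7) + (11/3)*(1/22)) + 23)**2 = ((12/7 + 1/6) + 23)**2 = (79/42 + 23)**2 = (1045/42)**2 = 1092025/1764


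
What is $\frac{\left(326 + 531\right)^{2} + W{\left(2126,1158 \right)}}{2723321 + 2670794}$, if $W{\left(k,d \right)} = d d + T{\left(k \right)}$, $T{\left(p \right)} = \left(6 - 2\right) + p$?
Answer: $\frac{2077543}{5394115} \approx 0.38515$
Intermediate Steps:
$T{\left(p \right)} = 4 + p$
$W{\left(k,d \right)} = 4 + k + d^{2}$ ($W{\left(k,d \right)} = d d + \left(4 + k\right) = d^{2} + \left(4 + k\right) = 4 + k + d^{2}$)
$\frac{\left(326 + 531\right)^{2} + W{\left(2126,1158 \right)}}{2723321 + 2670794} = \frac{\left(326 + 531\right)^{2} + \left(4 + 2126 + 1158^{2}\right)}{2723321 + 2670794} = \frac{857^{2} + \left(4 + 2126 + 1340964\right)}{5394115} = \left(734449 + 1343094\right) \frac{1}{5394115} = 2077543 \cdot \frac{1}{5394115} = \frac{2077543}{5394115}$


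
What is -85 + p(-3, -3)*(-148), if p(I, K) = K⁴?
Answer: -12073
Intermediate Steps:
-85 + p(-3, -3)*(-148) = -85 + (-3)⁴*(-148) = -85 + 81*(-148) = -85 - 11988 = -12073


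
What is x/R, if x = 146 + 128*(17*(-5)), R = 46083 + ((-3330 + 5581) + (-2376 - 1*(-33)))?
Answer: -10734/45991 ≈ -0.23339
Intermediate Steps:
R = 45991 (R = 46083 + (2251 + (-2376 + 33)) = 46083 + (2251 - 2343) = 46083 - 92 = 45991)
x = -10734 (x = 146 + 128*(-85) = 146 - 10880 = -10734)
x/R = -10734/45991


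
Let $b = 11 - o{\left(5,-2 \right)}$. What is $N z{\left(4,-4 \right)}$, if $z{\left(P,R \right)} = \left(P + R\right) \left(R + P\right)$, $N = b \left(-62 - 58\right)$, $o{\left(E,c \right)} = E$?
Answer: $0$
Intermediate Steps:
$b = 6$ ($b = 11 - 5 = 6$)
$N = -720$ ($N = 6 \left(-62 - 58\right) = 6 \left(-120\right) = -720$)
$z{\left(P,R \right)} = \left(P + R\right)^{2}$ ($z{\left(P,R \right)} = \left(P + R\right) \left(P + R\right) = \left(P + R\right)^{2}$)
$N z{\left(4,-4 \right)} = - 720 \left(4 - 4\right)^{2} = - 720 \cdot 0^{2} = \left(-720\right) 0 = 0$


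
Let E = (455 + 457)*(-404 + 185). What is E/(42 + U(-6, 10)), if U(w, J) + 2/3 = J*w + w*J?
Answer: 149796/59 ≈ 2538.9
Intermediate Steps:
U(w, J) = -⅔ + 2*J*w (U(w, J) = -⅔ + (J*w + w*J) = -⅔ + (J*w + J*w) = -⅔ + 2*J*w)
E = -199728 (E = 912*(-219) = -199728)
E/(42 + U(-6, 10)) = -199728/(42 + (-⅔ + 2*10*(-6))) = -199728/(42 + (-⅔ - 120)) = -199728/(42 - 362/3) = -199728/(-236/3) = -199728*(-3/236) = 149796/59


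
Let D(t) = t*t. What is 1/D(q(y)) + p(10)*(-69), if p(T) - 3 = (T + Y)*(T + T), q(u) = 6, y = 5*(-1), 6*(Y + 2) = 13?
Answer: -512531/36 ≈ -14237.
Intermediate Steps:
Y = ⅙ (Y = -2 + (⅙)*13 = -2 + 13/6 = ⅙ ≈ 0.16667)
y = -5
D(t) = t²
p(T) = 3 + 2*T*(⅙ + T) (p(T) = 3 + (T + ⅙)*(T + T) = 3 + (⅙ + T)*(2*T) = 3 + 2*T*(⅙ + T))
1/D(q(y)) + p(10)*(-69) = 1/(6²) + (3 + 2*10² + (⅓)*10)*(-69) = 1/36 + (3 + 2*100 + 10/3)*(-69) = 1/36 + (3 + 200 + 10/3)*(-69) = 1/36 + (619/3)*(-69) = 1/36 - 14237 = -512531/36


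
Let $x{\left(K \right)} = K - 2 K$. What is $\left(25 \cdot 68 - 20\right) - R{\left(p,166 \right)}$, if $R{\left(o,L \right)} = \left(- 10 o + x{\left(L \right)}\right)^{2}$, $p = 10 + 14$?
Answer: $-163156$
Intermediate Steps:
$x{\left(K \right)} = - K$
$p = 24$
$R{\left(o,L \right)} = \left(- L - 10 o\right)^{2}$ ($R{\left(o,L \right)} = \left(- 10 o - L\right)^{2} = \left(- L - 10 o\right)^{2}$)
$\left(25 \cdot 68 - 20\right) - R{\left(p,166 \right)} = \left(25 \cdot 68 - 20\right) - \left(166 + 10 \cdot 24\right)^{2} = \left(1700 - 20\right) - \left(166 + 240\right)^{2} = 1680 - 406^{2} = 1680 - 164836 = -163156$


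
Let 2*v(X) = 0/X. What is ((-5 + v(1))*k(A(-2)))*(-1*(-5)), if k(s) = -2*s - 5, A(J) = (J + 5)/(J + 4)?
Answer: 200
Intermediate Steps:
A(J) = (5 + J)/(4 + J)
v(X) = 0 (v(X) = (0/X)/2 = (½)*0 = 0)
k(s) = -5 - 2*s
((-5 + v(1))*k(A(-2)))*(-1*(-5)) = ((-5 + 0)*(-5 - 2*(5 - 2)/(4 - 2)))*(-1*(-5)) = -5*(-5 - 2*3/2)*5 = -5*(-5 - 3)*5 = -5*(-8)*5 = 40*5 = 200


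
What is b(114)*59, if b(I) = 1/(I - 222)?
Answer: -59/108 ≈ -0.54630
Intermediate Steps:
b(I) = 1/(-222 + I)
b(114)*59 = 59/(-222 + 114) = 59/(-108) = -1/108*59 = -59/108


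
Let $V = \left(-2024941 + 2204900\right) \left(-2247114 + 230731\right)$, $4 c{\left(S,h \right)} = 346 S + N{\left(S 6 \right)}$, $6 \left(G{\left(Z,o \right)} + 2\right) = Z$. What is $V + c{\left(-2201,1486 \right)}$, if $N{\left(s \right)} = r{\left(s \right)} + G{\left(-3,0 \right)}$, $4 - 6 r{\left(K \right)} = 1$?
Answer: $-362866458684$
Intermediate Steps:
$r{\left(K \right)} = \frac{1}{2}$ ($r{\left(K \right)} = \frac{2}{3} - \frac{1}{6} = \frac{1}{2}$)
$G{\left(Z,o \right)} = -2 + \frac{Z}{6}$
$N{\left(s \right)} = -2$ ($N{\left(s \right)} = \frac{1}{2} + \left(-2 + \frac{1}{6} \left(-3\right)\right) = \frac{1}{2} - \frac{5}{2} = -2$)
$c{\left(S,h \right)} = - \frac{1}{2} + \frac{173 S}{2}$ ($c{\left(S,h \right)} = \frac{346 S - 2}{4} = \frac{-2 + 346 S}{4} = - \frac{1}{2} + \frac{173 S}{2}$)
$V = -362866268297$ ($V = 179959 \left(-2016383\right) = -362866268297$)
$V + c{\left(-2201,1486 \right)} = -362866268297 + \left(- \frac{1}{2} + \frac{173}{2} \left(-2201\right)\right) = -362866268297 - 190387 = -362866458684$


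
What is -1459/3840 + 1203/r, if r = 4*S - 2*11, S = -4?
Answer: -2337481/72960 ≈ -32.038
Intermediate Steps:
r = -38 (r = 4*(-4) - 2*11 = -16 - 22 = -38)
-1459/3840 + 1203/r = -1459/3840 + 1203/(-38) = -1459*1/3840 + 1203*(-1/38) = -1459/3840 - 1203/38 = -2337481/72960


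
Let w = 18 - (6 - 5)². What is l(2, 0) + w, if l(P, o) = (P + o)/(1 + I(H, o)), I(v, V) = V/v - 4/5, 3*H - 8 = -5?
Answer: 27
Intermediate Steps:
H = 1 (H = 8/3 + (⅓)*(-5) = 8/3 - 5/3 = 1)
I(v, V) = -⅘ + V/v (I(v, V) = V/v - 4*⅕ = V/v - ⅘ = -⅘ + V/v)
l(P, o) = (P + o)/(⅕ + o) (l(P, o) = (P + o)/(1 + (-⅘ + o/1)) = (P + o)/(1 + (-⅘ + o*1)) = (P + o)/(1 + (-⅘ + o)) = (P + o)/(⅕ + o))
w = 17 (w = 18 - 1*1² = 18 - 1*1 = 18 - 1 = 17)
l(2, 0) + w = 5*(2 + 0)/(1 + 5*0) + 17 = 5*2/(1 + 0) + 17 = 5*2/1 + 17 = 5*1*2 + 17 = 10 + 17 = 27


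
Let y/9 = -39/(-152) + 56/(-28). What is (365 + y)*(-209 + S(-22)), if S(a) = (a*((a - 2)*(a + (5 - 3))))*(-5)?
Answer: 2792319145/152 ≈ 1.8371e+7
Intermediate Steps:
S(a) = -5*a*(-2 + a)*(2 + a) (S(a) = (a*((-2 + a)*(a + 2)))*(-5) = (a*((-2 + a)*(2 + a)))*(-5) = (a*(-2 + a)*(2 + a))*(-5) = -5*a*(-2 + a)*(2 + a))
y = -2385/152 (y = 9*(-39/(-152) + 56/(-28)) = 9*(-39*(-1/152) + 56*(-1/28)) = 9*(39/152 - 2) = 9*(-265/152) = -2385/152 ≈ -15.691)
(365 + y)*(-209 + S(-22)) = (365 - 2385/152)*(-209 + 5*(-22)*(4 - 1*(-22)²)) = 53095*(-209 + 5*(-22)*(4 - 1*484))/152 = 53095*(-209 + 5*(-22)*(4 - 484))/152 = 53095*(-209 + 5*(-22)*(-480))/152 = 53095*(-209 + 52800)/152 = (53095/152)*52591 = 2792319145/152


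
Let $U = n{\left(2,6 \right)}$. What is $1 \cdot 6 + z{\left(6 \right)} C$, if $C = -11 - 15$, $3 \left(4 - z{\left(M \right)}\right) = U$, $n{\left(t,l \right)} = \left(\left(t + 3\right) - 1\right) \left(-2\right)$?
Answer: $- \frac{502}{3} \approx -167.33$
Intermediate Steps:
$n{\left(t,l \right)} = -4 - 2 t$ ($n{\left(t,l \right)} = \left(\left(3 + t\right) - 1\right) \left(-2\right) = \left(2 + t\right) \left(-2\right) = -4 - 2 t$)
$U = -8$ ($U = -4 - 4 = -8$)
$z{\left(M \right)} = \frac{20}{3}$ ($z{\left(M \right)} = 4 - - \frac{8}{3} = 4 + \frac{8}{3} = \frac{20}{3}$)
$C = -26$
$1 \cdot 6 + z{\left(6 \right)} C = 1 \cdot 6 + \frac{20}{3} \left(-26\right) = 6 - \frac{520}{3} = - \frac{502}{3}$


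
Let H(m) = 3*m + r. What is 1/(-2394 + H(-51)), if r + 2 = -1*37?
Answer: -1/2586 ≈ -0.00038670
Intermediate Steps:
r = -39 (r = -2 - 1*37 = -2 - 37 = -39)
H(m) = -39 + 3*m (H(m) = 3*m - 39 = -39 + 3*m)
1/(-2394 + H(-51)) = 1/(-2394 + (-39 + 3*(-51))) = 1/(-2394 + (-39 - 153)) = 1/(-2394 - 192) = 1/(-2586) = -1/2586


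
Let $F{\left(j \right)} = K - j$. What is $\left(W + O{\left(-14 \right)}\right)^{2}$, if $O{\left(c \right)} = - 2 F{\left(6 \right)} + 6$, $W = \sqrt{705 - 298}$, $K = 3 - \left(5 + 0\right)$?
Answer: $\left(22 + \sqrt{407}\right)^{2} \approx 1778.7$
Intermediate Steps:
$K = -2$ ($K = 3 - 5 = -2$)
$W = \sqrt{407} \approx 20.174$
$F{\left(j \right)} = -2 - j$
$O{\left(c \right)} = 22$ ($O{\left(c \right)} = - 2 \left(-2 - 6\right) + 6 = \left(-2\right) \left(-8\right) + 6 = 16 + 6 = 22$)
$\left(W + O{\left(-14 \right)}\right)^{2} = \left(\sqrt{407} + 22\right)^{2} = \left(22 + \sqrt{407}\right)^{2}$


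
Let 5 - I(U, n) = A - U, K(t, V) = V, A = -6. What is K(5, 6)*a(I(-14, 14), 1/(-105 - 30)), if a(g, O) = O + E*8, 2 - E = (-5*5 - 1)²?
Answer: -1455842/45 ≈ -32352.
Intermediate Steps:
E = -674 (E = 2 - (-5*5 - 1)² = 2 - (-25 - 1)² = 2 - 1*(-26)² = 2 - 1*676 = 2 - 676 = -674)
I(U, n) = 11 + U (I(U, n) = 5 - (-6 - U) = 5 + (6 + U) = 11 + U)
a(g, O) = -5392 + O (a(g, O) = O - 674*8 = O - 5392 = -5392 + O)
K(5, 6)*a(I(-14, 14), 1/(-105 - 30)) = 6*(-5392 + 1/(-105 - 30)) = 6*(-5392 + 1/(-135)) = 6*(-5392 - 1/135) = 6*(-727921/135) = -1455842/45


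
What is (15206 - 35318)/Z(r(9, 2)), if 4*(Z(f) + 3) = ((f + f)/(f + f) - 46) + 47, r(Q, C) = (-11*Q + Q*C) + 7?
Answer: 40224/5 ≈ 8044.8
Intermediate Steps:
r(Q, C) = 7 - 11*Q + C*Q (r(Q, C) = (-11*Q + C*Q) + 7 = 7 - 11*Q + C*Q)
Z(f) = -5/2 (Z(f) = -3 + (((f + f)/(f + f) - 46) + 47)/4 = -3 + (((2*f)/((2*f)) - 46) + 47)/4 = -3 + (((2*f)*(1/(2*f)) - 46) + 47)/4 = -3 + ((1 - 46) + 47)/4 = -3 + (-45 + 47)/4 = -3 + (¼)*2 = -3 + ½ = -5/2)
(15206 - 35318)/Z(r(9, 2)) = (15206 - 35318)/(-5/2) = -20112*(-⅖) = 40224/5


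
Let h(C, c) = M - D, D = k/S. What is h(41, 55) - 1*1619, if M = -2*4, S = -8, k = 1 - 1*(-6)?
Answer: -13009/8 ≈ -1626.1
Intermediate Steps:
k = 7 (k = 1 + 6 = 7)
M = -8
D = -7/8 (D = 7/(-8) = 7*(-⅛) = -7/8 ≈ -0.87500)
h(C, c) = -57/8 (h(C, c) = -8 - 1*(-7/8) = -8 + 7/8 = -57/8)
h(41, 55) - 1*1619 = -57/8 - 1*1619 = -57/8 - 1619 = -13009/8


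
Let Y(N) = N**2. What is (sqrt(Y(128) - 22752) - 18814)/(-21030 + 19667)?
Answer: 18814/1363 - 4*I*sqrt(398)/1363 ≈ 13.803 - 0.058547*I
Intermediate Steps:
(sqrt(Y(128) - 22752) - 18814)/(-21030 + 19667) = (sqrt(128**2 - 22752) - 18814)/(-21030 + 19667) = (sqrt(16384 - 22752) - 18814)/(-1363) = (sqrt(-6368) - 18814)*(-1/1363) = (4*I*sqrt(398) - 18814)*(-1/1363) = (-18814 + 4*I*sqrt(398))*(-1/1363) = 18814/1363 - 4*I*sqrt(398)/1363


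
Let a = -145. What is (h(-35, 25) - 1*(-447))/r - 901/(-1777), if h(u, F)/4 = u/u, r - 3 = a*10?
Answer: 502320/2571319 ≈ 0.19535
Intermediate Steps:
r = -1447 (r = 3 - 145*10 = 3 - 1450 = -1447)
h(u, F) = 4 (h(u, F) = 4*(u/u) = 4*1 = 4)
(h(-35, 25) - 1*(-447))/r - 901/(-1777) = (4 - 1*(-447))/(-1447) - 901/(-1777) = (4 + 447)*(-1/1447) - 901*(-1/1777) = 451*(-1/1447) + 901/1777 = -451/1447 + 901/1777 = 502320/2571319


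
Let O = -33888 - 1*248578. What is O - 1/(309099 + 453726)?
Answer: -215472126451/762825 ≈ -2.8247e+5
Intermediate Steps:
O = -282466 (O = -33888 - 248578 = -282466)
O - 1/(309099 + 453726) = -282466 - 1/(309099 + 453726) = -282466 - 1/762825 = -215472126451/762825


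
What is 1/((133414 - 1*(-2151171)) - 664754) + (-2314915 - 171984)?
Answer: -4028356094068/1619831 ≈ -2.4869e+6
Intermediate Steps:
1/((133414 - 1*(-2151171)) - 664754) + (-2314915 - 171984) = 1/((133414 + 2151171) - 664754) - 2486899 = 1/(2284585 - 664754) - 2486899 = 1/1619831 - 2486899 = -4028356094068/1619831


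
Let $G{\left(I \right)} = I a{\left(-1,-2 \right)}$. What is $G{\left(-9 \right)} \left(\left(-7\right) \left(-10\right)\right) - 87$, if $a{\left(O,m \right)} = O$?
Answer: $543$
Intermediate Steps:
$G{\left(I \right)} = - I$ ($G{\left(I \right)} = I \left(-1\right) = - I$)
$G{\left(-9 \right)} \left(\left(-7\right) \left(-10\right)\right) - 87 = \left(-1\right) \left(-9\right) \left(\left(-7\right) \left(-10\right)\right) - 87 = 9 \cdot 70 - 87 = 630 - 87 = 543$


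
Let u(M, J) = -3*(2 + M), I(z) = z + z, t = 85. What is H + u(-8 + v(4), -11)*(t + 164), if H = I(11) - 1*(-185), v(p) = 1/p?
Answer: 18009/4 ≈ 4502.3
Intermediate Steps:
I(z) = 2*z
v(p) = 1/p
H = 207 (H = 2*11 - 1*(-185) = 22 + 185 = 207)
u(M, J) = -6 - 3*M
H + u(-8 + v(4), -11)*(t + 164) = 207 + (-6 - 3*(-8 + 1/4))*(85 + 164) = 207 + (-6 - 3*(-8 + ¼))*249 = 207 + (-6 - 3*(-31/4))*249 = 207 + (-6 + 93/4)*249 = 207 + (69/4)*249 = 207 + 17181/4 = 18009/4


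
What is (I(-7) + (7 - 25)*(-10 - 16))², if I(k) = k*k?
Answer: 267289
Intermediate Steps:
I(k) = k²
(I(-7) + (7 - 25)*(-10 - 16))² = ((-7)² + (7 - 25)*(-10 - 16))² = (49 - 18*(-26))² = (49 + 468)² = 517² = 267289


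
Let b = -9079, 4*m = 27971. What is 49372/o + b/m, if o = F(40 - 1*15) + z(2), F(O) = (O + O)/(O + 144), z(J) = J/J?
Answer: 233378378624/6125649 ≈ 38099.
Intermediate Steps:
m = 27971/4 (m = (¼)*27971 = 27971/4 ≈ 6992.8)
z(J) = 1
F(O) = 2*O/(144 + O) (F(O) = (2*O)/(144 + O) = 2*O/(144 + O))
o = 219/169 (o = 2*(40 - 1*15)/(144 + (40 - 1*15)) + 1 = 2*(40 - 15)/(144 + (40 - 15)) + 1 = 2*25/(144 + 25) + 1 = 2*25/169 + 1 = 2*25*(1/169) + 1 = 50/169 + 1 = 219/169 ≈ 1.2959)
49372/o + b/m = 49372/(219/169) - 9079/27971/4 = 49372*(169/219) - 9079*4/27971 = 8343868/219 - 36316/27971 = 233378378624/6125649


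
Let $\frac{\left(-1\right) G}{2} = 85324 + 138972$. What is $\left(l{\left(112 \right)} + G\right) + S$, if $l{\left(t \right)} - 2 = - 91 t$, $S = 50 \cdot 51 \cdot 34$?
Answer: $-372082$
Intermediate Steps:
$G = -448592$ ($G = - 2 \left(85324 + 138972\right) = \left(-2\right) 224296 = -448592$)
$S = 86700$ ($S = 2550 \cdot 34 = 86700$)
$l{\left(t \right)} = 2 - 91 t$
$\left(l{\left(112 \right)} + G\right) + S = \left(\left(2 - 10192\right) - 448592\right) + 86700 = \left(-10190 - 448592\right) + 86700 = -458782 + 86700 = -372082$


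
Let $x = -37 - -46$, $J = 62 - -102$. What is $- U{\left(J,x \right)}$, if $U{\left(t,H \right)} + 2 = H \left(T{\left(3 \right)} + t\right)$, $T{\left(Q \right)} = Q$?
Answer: $-1501$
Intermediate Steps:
$J = 164$ ($J = 62 + 102 = 164$)
$x = 9$ ($x = -37 + 46 = 9$)
$U{\left(t,H \right)} = -2 + H \left(3 + t\right)$
$- U{\left(J,x \right)} = - (-2 + 3 \cdot 9 + 9 \cdot 164) = - (-2 + 27 + 1476) = \left(-1\right) 1501 = -1501$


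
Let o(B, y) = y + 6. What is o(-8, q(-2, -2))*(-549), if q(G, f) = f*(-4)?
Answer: -7686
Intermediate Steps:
q(G, f) = -4*f
o(B, y) = 6 + y
o(-8, q(-2, -2))*(-549) = (6 - 4*(-2))*(-549) = (6 + 8)*(-549) = 14*(-549) = -7686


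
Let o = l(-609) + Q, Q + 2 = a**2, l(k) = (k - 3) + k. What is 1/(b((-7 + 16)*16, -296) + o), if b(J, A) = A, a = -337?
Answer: 1/112050 ≈ 8.9246e-6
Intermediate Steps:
l(k) = -3 + 2*k (l(k) = (-3 + k) + k = -3 + 2*k)
Q = 113567 (Q = -2 + (-337)**2 = -2 + 113569 = 113567)
o = 112346 (o = (-3 + 2*(-609)) + 113567 = (-3 - 1218) + 113567 = -1221 + 113567 = 112346)
1/(b((-7 + 16)*16, -296) + o) = 1/(-296 + 112346) = 1/112050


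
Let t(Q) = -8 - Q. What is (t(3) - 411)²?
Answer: 178084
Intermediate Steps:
(t(3) - 411)² = ((-8 - 1*3) - 411)² = ((-8 - 3) - 411)² = (-11 - 411)² = (-422)² = 178084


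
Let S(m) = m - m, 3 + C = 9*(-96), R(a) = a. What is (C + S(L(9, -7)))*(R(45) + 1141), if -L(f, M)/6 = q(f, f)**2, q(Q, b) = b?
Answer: -1028262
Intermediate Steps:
L(f, M) = -6*f**2
C = -867 (C = -3 + 9*(-96) = -3 - 864 = -867)
S(m) = 0
(C + S(L(9, -7)))*(R(45) + 1141) = (-867 + 0)*(45 + 1141) = -867*1186 = -1028262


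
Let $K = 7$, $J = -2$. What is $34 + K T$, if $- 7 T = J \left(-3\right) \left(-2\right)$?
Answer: $46$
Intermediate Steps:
$T = \frac{12}{7}$ ($T = - \frac{\left(-2\right) \left(-3\right) \left(-2\right)}{7} = - \frac{6 \left(-2\right)}{7} = \left(- \frac{1}{7}\right) \left(-12\right) = \frac{12}{7} \approx 1.7143$)
$34 + K T = 34 + 7 \cdot \frac{12}{7} = 34 + 12 = 46$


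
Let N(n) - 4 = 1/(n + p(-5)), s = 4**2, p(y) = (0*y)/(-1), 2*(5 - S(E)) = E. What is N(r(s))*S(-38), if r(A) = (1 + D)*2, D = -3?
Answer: 90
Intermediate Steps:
S(E) = 5 - E/2
p(y) = 0 (p(y) = 0*(-1) = 0)
s = 16
r(A) = -4 (r(A) = (1 - 3)*2 = -2*2 = -4)
N(n) = 4 + 1/n (N(n) = 4 + 1/(n + 0) = 4 + 1/n)
N(r(s))*S(-38) = (4 + 1/(-4))*(5 - 1/2*(-38)) = (4 - 1/4)*(5 + 19) = (15/4)*24 = 90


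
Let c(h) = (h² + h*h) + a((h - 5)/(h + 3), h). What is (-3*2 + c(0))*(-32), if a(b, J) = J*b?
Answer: 192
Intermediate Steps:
c(h) = 2*h² + h*(-5 + h)/(3 + h) (c(h) = (h² + h*h) + h*((h - 5)/(h + 3)) = (h² + h²) + h*((-5 + h)/(3 + h)) = 2*h² + h*((-5 + h)/(3 + h)) = 2*h² + h*(-5 + h)/(3 + h))
(-3*2 + c(0))*(-32) = (-3*2 + 0*(-5 + 0 + 2*0*(3 + 0))/(3 + 0))*(-32) = (-6 + 0*(-5 + 0 + 2*0*3)/3)*(-32) = (-6 + 0*(⅓)*(-5 + 0 + 0))*(-32) = (-6 + 0*(⅓)*(-5))*(-32) = (-6 + 0)*(-32) = -6*(-32) = 192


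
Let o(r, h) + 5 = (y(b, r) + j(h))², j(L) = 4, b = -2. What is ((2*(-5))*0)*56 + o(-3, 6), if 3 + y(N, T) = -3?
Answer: -1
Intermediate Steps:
y(N, T) = -6 (y(N, T) = -3 - 3 = -6)
o(r, h) = -1 (o(r, h) = -5 + (-6 + 4)² = -5 + (-2)² = -5 + 4 = -1)
((2*(-5))*0)*56 + o(-3, 6) = ((2*(-5))*0)*56 - 1 = -10*0*56 - 1 = 0*56 - 1 = 0 - 1 = -1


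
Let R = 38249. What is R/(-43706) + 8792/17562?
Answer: -143732893/383782386 ≈ -0.37452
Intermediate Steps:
R/(-43706) + 8792/17562 = 38249/(-43706) + 8792/17562 = 38249*(-1/43706) + 8792*(1/17562) = -38249/43706 + 4396/8781 = -143732893/383782386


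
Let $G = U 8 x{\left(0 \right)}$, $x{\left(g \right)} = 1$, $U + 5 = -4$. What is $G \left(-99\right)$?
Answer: $7128$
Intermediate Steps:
$U = -9$ ($U = -5 - 4 = -9$)
$G = -72$ ($G = \left(-9\right) 8 \cdot 1 = \left(-72\right) 1 = -72$)
$G \left(-99\right) = \left(-72\right) \left(-99\right) = 7128$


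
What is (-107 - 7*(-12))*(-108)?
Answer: 2484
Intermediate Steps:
(-107 - 7*(-12))*(-108) = (-107 + 84)*(-108) = -23*(-108) = 2484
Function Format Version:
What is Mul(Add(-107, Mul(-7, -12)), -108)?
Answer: 2484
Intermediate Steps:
Mul(Add(-107, Mul(-7, -12)), -108) = Mul(Add(-107, 84), -108) = Mul(-23, -108) = 2484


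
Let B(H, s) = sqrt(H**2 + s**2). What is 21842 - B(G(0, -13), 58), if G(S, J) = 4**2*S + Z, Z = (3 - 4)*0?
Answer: 21784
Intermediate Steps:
Z = 0 (Z = -1*0 = 0)
G(S, J) = 16*S (G(S, J) = 4**2*S + 0 = 16*S + 0 = 16*S)
21842 - B(G(0, -13), 58) = 21842 - sqrt((16*0)**2 + 58**2) = 21842 - sqrt(0**2 + 3364) = 21842 - sqrt(0 + 3364) = 21842 - sqrt(3364) = 21842 - 1*58 = 21842 - 58 = 21784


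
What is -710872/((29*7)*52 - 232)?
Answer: -177718/2581 ≈ -68.856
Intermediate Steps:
-710872/((29*7)*52 - 232) = -710872/(203*52 - 232) = -710872/(10556 - 232) = -710872/10324 = -710872*1/10324 = -177718/2581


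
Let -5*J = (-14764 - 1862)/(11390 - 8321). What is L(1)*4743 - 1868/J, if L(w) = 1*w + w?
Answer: 21508296/2771 ≈ 7761.9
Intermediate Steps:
L(w) = 2*w (L(w) = w + w = 2*w)
J = 5542/5115 (J = -(-14764 - 1862)/(5*(11390 - 8321)) = -(-16626)/(5*3069) = -⅕*(-5542/1023) = 5542/5115 ≈ 1.0835)
L(1)*4743 - 1868/J = (2*1)*4743 - 1868/5542/5115 = 2*4743 - 1868*5115/5542 = 9486 - 1*4777410/2771 = 9486 - 4777410/2771 = 21508296/2771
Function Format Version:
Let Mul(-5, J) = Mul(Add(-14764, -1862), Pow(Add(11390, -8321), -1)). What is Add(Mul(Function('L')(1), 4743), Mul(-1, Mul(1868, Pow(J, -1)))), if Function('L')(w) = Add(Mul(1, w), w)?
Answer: Rational(21508296, 2771) ≈ 7761.9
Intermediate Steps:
Function('L')(w) = Mul(2, w) (Function('L')(w) = Add(w, w) = Mul(2, w))
J = Rational(5542, 5115) (J = Mul(Rational(-1, 5), Mul(Add(-14764, -1862), Pow(Add(11390, -8321), -1))) = Mul(Rational(-1, 5), Mul(-16626, Pow(3069, -1))) = Mul(Rational(-1, 5), Mul(-16626, Rational(1, 3069))) = Mul(Rational(-1, 5), Rational(-5542, 1023)) = Rational(5542, 5115) ≈ 1.0835)
Add(Mul(Function('L')(1), 4743), Mul(-1, Mul(1868, Pow(J, -1)))) = Add(Mul(Mul(2, 1), 4743), Mul(-1, Mul(1868, Pow(Rational(5542, 5115), -1)))) = Add(Mul(2, 4743), Mul(-1, Mul(1868, Rational(5115, 5542)))) = Add(9486, Mul(-1, Rational(4777410, 2771))) = Add(9486, Rational(-4777410, 2771)) = Rational(21508296, 2771)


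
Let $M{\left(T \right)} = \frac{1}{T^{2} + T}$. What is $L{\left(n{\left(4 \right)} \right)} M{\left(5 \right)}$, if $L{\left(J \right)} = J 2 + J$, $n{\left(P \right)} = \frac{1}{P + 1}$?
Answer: $\frac{1}{50} \approx 0.02$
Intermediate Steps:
$n{\left(P \right)} = \frac{1}{1 + P}$
$L{\left(J \right)} = 3 J$ ($L{\left(J \right)} = 2 J + J = 3 J$)
$M{\left(T \right)} = \frac{1}{T + T^{2}}$
$L{\left(n{\left(4 \right)} \right)} M{\left(5 \right)} = \frac{3}{1 + 4} \frac{1}{5 \left(1 + 5\right)} = \frac{3}{5} \frac{1}{5 \cdot 6} = 3 \cdot \frac{1}{5} \cdot \frac{1}{5} \cdot \frac{1}{6} = \frac{3}{5} \cdot \frac{1}{30} = \frac{1}{50}$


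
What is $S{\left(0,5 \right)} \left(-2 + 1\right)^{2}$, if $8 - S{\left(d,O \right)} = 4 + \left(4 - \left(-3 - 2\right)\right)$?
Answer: $-5$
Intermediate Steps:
$S{\left(d,O \right)} = -5$ ($S{\left(d,O \right)} = 8 - \left(4 + \left(4 - \left(-3 - 2\right)\right)\right) = 8 - \left(4 + \left(4 - -5\right)\right) = 8 - \left(4 + \left(4 + 5\right)\right) = 8 - \left(4 + 9\right) = 8 - 13 = -5$)
$S{\left(0,5 \right)} \left(-2 + 1\right)^{2} = - 5 \left(-2 + 1\right)^{2} = - 5 \left(-1\right)^{2} = \left(-5\right) 1 = -5$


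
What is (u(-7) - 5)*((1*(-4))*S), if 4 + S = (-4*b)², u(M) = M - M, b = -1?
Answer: 240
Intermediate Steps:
u(M) = 0
S = 12 (S = -4 + (-4*(-1))² = -4 + 4² = -4 + 16 = 12)
(u(-7) - 5)*((1*(-4))*S) = (0 - 5)*((1*(-4))*12) = -(-20)*12 = -5*(-48) = 240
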